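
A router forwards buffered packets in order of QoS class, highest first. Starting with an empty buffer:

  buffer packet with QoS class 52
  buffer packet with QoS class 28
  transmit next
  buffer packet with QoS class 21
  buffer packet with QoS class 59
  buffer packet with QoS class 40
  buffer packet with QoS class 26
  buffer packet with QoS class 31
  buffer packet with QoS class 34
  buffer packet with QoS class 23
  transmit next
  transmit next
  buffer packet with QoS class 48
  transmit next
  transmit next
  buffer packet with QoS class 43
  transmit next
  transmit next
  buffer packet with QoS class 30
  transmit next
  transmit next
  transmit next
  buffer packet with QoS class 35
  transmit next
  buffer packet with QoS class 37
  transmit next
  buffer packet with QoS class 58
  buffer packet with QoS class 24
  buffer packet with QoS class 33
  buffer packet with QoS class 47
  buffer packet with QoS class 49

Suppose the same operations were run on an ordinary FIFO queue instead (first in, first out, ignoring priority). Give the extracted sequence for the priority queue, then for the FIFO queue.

insert 52 → {52}
insert 28 → {52, 28}
transmit next → 52; now {28}
insert 21 → {28, 21}
insert 59 → {59, 28, 21}
insert 40 → {59, 40, 28, 21}
insert 26 → {59, 40, 28, 26, 21}
insert 31 → {59, 40, 31, 28, 26, 21}
insert 34 → {59, 40, 34, 31, 28, 26, 21}
insert 23 → {59, 40, 34, 31, 28, 26, 23, 21}
transmit next → 59; now {40, 34, 31, 28, 26, 23, 21}
transmit next → 40; now {34, 31, 28, 26, 23, 21}
insert 48 → {48, 34, 31, 28, 26, 23, 21}
transmit next → 48; now {34, 31, 28, 26, 23, 21}
transmit next → 34; now {31, 28, 26, 23, 21}
insert 43 → {43, 31, 28, 26, 23, 21}
transmit next → 43; now {31, 28, 26, 23, 21}
transmit next → 31; now {28, 26, 23, 21}
insert 30 → {30, 28, 26, 23, 21}
transmit next → 30; now {28, 26, 23, 21}
transmit next → 28; now {26, 23, 21}
transmit next → 26; now {23, 21}
insert 35 → {35, 23, 21}
transmit next → 35; now {23, 21}
insert 37 → {37, 23, 21}
transmit next → 37; now {23, 21}
insert 58 → {58, 23, 21}
insert 24 → {58, 24, 23, 21}
insert 33 → {58, 33, 24, 23, 21}
insert 47 → {58, 47, 33, 24, 23, 21}
insert 49 → {58, 49, 47, 33, 24, 23, 21}

priority queue: 52 → 59 → 40 → 48 → 34 → 43 → 31 → 30 → 28 → 26 → 35 → 37; FIFO queue: 52, 28, 21, 59, 40, 26, 31, 34, 23, 48, 43, 30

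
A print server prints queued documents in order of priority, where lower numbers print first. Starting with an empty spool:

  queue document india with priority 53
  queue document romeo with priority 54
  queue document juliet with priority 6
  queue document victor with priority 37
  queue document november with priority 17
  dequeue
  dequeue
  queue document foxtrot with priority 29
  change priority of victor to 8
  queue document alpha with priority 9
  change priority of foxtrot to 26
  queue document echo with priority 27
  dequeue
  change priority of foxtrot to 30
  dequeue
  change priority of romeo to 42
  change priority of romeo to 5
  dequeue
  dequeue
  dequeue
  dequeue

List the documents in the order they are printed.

add india (priority 53) → {india:53}
add romeo (priority 54) → {india:53, romeo:54}
add juliet (priority 6) → {juliet:6, india:53, romeo:54}
add victor (priority 37) → {juliet:6, victor:37, india:53, romeo:54}
add november (priority 17) → {juliet:6, november:17, victor:37, india:53, romeo:54}
dequeue → juliet; now {november:17, victor:37, india:53, romeo:54}
dequeue → november; now {victor:37, india:53, romeo:54}
add foxtrot (priority 29) → {foxtrot:29, victor:37, india:53, romeo:54}
update victor to priority 8 → {victor:8, foxtrot:29, india:53, romeo:54}
add alpha (priority 9) → {victor:8, alpha:9, foxtrot:29, india:53, romeo:54}
update foxtrot to priority 26 → {victor:8, alpha:9, foxtrot:26, india:53, romeo:54}
add echo (priority 27) → {victor:8, alpha:9, foxtrot:26, echo:27, india:53, romeo:54}
dequeue → victor; now {alpha:9, foxtrot:26, echo:27, india:53, romeo:54}
update foxtrot to priority 30 → {alpha:9, echo:27, foxtrot:30, india:53, romeo:54}
dequeue → alpha; now {echo:27, foxtrot:30, india:53, romeo:54}
update romeo to priority 42 → {echo:27, foxtrot:30, romeo:42, india:53}
update romeo to priority 5 → {romeo:5, echo:27, foxtrot:30, india:53}
dequeue → romeo; now {echo:27, foxtrot:30, india:53}
dequeue → echo; now {foxtrot:30, india:53}
dequeue → foxtrot; now {india:53}
dequeue → india; now {}

juliet, november, victor, alpha, romeo, echo, foxtrot, india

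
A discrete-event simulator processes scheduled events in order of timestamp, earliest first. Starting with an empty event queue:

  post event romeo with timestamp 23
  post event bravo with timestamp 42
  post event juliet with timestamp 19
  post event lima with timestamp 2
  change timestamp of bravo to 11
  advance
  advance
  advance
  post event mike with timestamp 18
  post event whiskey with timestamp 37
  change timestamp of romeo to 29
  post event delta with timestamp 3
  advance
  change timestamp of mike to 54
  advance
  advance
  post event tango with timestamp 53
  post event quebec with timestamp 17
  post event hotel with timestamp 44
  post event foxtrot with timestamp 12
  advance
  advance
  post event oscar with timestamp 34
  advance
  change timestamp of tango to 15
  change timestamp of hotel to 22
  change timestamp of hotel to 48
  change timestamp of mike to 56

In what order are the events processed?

add romeo (timestamp 23) → {romeo:23}
add bravo (timestamp 42) → {romeo:23, bravo:42}
add juliet (timestamp 19) → {juliet:19, romeo:23, bravo:42}
add lima (timestamp 2) → {lima:2, juliet:19, romeo:23, bravo:42}
update bravo to timestamp 11 → {lima:2, bravo:11, juliet:19, romeo:23}
advance → lima; now {bravo:11, juliet:19, romeo:23}
advance → bravo; now {juliet:19, romeo:23}
advance → juliet; now {romeo:23}
add mike (timestamp 18) → {mike:18, romeo:23}
add whiskey (timestamp 37) → {mike:18, romeo:23, whiskey:37}
update romeo to timestamp 29 → {mike:18, romeo:29, whiskey:37}
add delta (timestamp 3) → {delta:3, mike:18, romeo:29, whiskey:37}
advance → delta; now {mike:18, romeo:29, whiskey:37}
update mike to timestamp 54 → {romeo:29, whiskey:37, mike:54}
advance → romeo; now {whiskey:37, mike:54}
advance → whiskey; now {mike:54}
add tango (timestamp 53) → {tango:53, mike:54}
add quebec (timestamp 17) → {quebec:17, tango:53, mike:54}
add hotel (timestamp 44) → {quebec:17, hotel:44, tango:53, mike:54}
add foxtrot (timestamp 12) → {foxtrot:12, quebec:17, hotel:44, tango:53, mike:54}
advance → foxtrot; now {quebec:17, hotel:44, tango:53, mike:54}
advance → quebec; now {hotel:44, tango:53, mike:54}
add oscar (timestamp 34) → {oscar:34, hotel:44, tango:53, mike:54}
advance → oscar; now {hotel:44, tango:53, mike:54}
update tango to timestamp 15 → {tango:15, hotel:44, mike:54}
update hotel to timestamp 22 → {tango:15, hotel:22, mike:54}
update hotel to timestamp 48 → {tango:15, hotel:48, mike:54}
update mike to timestamp 56 → {tango:15, hotel:48, mike:56}

lima, bravo, juliet, delta, romeo, whiskey, foxtrot, quebec, oscar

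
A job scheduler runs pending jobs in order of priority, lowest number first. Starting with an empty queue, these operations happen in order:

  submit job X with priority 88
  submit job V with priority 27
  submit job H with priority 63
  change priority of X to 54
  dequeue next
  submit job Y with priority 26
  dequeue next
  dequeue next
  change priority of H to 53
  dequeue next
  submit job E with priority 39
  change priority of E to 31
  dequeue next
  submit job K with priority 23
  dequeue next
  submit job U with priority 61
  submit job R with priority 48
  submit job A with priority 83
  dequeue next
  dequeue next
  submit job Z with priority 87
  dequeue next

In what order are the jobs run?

add X (priority 88) → {X:88}
add V (priority 27) → {V:27, X:88}
add H (priority 63) → {V:27, H:63, X:88}
update X to priority 54 → {V:27, X:54, H:63}
dequeue next → V; now {X:54, H:63}
add Y (priority 26) → {Y:26, X:54, H:63}
dequeue next → Y; now {X:54, H:63}
dequeue next → X; now {H:63}
update H to priority 53 → {H:53}
dequeue next → H; now {}
add E (priority 39) → {E:39}
update E to priority 31 → {E:31}
dequeue next → E; now {}
add K (priority 23) → {K:23}
dequeue next → K; now {}
add U (priority 61) → {U:61}
add R (priority 48) → {R:48, U:61}
add A (priority 83) → {R:48, U:61, A:83}
dequeue next → R; now {U:61, A:83}
dequeue next → U; now {A:83}
add Z (priority 87) → {A:83, Z:87}
dequeue next → A; now {Z:87}

V, Y, X, H, E, K, R, U, A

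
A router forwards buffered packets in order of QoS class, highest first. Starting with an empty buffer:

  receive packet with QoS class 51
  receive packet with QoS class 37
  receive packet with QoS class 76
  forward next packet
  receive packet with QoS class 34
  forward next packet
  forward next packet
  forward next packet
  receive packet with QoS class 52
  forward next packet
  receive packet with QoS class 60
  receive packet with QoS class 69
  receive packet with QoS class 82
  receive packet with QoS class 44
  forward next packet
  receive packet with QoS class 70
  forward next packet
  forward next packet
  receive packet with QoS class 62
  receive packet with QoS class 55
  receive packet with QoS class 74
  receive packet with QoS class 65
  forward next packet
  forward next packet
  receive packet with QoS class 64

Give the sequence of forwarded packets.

insert 51 → {51}
insert 37 → {51, 37}
insert 76 → {76, 51, 37}
forward next packet → 76; now {51, 37}
insert 34 → {51, 37, 34}
forward next packet → 51; now {37, 34}
forward next packet → 37; now {34}
forward next packet → 34; now {}
insert 52 → {52}
forward next packet → 52; now {}
insert 60 → {60}
insert 69 → {69, 60}
insert 82 → {82, 69, 60}
insert 44 → {82, 69, 60, 44}
forward next packet → 82; now {69, 60, 44}
insert 70 → {70, 69, 60, 44}
forward next packet → 70; now {69, 60, 44}
forward next packet → 69; now {60, 44}
insert 62 → {62, 60, 44}
insert 55 → {62, 60, 55, 44}
insert 74 → {74, 62, 60, 55, 44}
insert 65 → {74, 65, 62, 60, 55, 44}
forward next packet → 74; now {65, 62, 60, 55, 44}
forward next packet → 65; now {62, 60, 55, 44}
insert 64 → {64, 62, 60, 55, 44}

[76, 51, 37, 34, 52, 82, 70, 69, 74, 65]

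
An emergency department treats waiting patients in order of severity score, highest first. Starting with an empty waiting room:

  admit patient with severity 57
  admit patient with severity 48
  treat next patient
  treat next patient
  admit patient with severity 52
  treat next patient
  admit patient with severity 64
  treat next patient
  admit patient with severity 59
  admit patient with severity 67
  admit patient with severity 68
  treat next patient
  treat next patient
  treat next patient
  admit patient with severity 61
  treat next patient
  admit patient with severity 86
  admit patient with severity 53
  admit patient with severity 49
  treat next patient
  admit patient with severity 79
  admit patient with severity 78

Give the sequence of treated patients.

57 → 48 → 52 → 64 → 68 → 67 → 59 → 61 → 86

insert 57 → {57}
insert 48 → {57, 48}
treat next patient → 57; now {48}
treat next patient → 48; now {}
insert 52 → {52}
treat next patient → 52; now {}
insert 64 → {64}
treat next patient → 64; now {}
insert 59 → {59}
insert 67 → {67, 59}
insert 68 → {68, 67, 59}
treat next patient → 68; now {67, 59}
treat next patient → 67; now {59}
treat next patient → 59; now {}
insert 61 → {61}
treat next patient → 61; now {}
insert 86 → {86}
insert 53 → {86, 53}
insert 49 → {86, 53, 49}
treat next patient → 86; now {53, 49}
insert 79 → {79, 53, 49}
insert 78 → {79, 78, 53, 49}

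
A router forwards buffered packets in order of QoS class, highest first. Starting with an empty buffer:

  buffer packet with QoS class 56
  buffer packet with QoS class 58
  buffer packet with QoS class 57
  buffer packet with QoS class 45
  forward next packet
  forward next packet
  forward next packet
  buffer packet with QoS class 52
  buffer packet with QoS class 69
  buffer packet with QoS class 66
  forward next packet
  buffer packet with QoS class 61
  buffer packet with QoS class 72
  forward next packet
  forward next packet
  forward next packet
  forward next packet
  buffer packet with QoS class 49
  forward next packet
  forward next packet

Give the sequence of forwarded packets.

58, 57, 56, 69, 72, 66, 61, 52, 49, 45

insert 56 → {56}
insert 58 → {58, 56}
insert 57 → {58, 57, 56}
insert 45 → {58, 57, 56, 45}
forward next packet → 58; now {57, 56, 45}
forward next packet → 57; now {56, 45}
forward next packet → 56; now {45}
insert 52 → {52, 45}
insert 69 → {69, 52, 45}
insert 66 → {69, 66, 52, 45}
forward next packet → 69; now {66, 52, 45}
insert 61 → {66, 61, 52, 45}
insert 72 → {72, 66, 61, 52, 45}
forward next packet → 72; now {66, 61, 52, 45}
forward next packet → 66; now {61, 52, 45}
forward next packet → 61; now {52, 45}
forward next packet → 52; now {45}
insert 49 → {49, 45}
forward next packet → 49; now {45}
forward next packet → 45; now {}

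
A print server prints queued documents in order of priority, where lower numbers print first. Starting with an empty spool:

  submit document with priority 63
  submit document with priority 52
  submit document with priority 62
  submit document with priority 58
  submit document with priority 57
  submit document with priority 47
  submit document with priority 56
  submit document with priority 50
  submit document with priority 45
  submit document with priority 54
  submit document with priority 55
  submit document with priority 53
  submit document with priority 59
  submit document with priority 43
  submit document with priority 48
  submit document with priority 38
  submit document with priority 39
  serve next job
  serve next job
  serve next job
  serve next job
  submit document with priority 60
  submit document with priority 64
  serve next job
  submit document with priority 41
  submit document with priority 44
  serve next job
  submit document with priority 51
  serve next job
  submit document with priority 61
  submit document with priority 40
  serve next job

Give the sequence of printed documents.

38, 39, 43, 45, 47, 41, 44, 40

insert 63 → {63}
insert 52 → {52, 63}
insert 62 → {52, 62, 63}
insert 58 → {52, 58, 62, 63}
insert 57 → {52, 57, 58, 62, 63}
insert 47 → {47, 52, 57, 58, 62, 63}
insert 56 → {47, 52, 56, 57, 58, 62, 63}
insert 50 → {47, 50, 52, 56, 57, 58, 62, 63}
insert 45 → {45, 47, 50, 52, 56, 57, 58, 62, 63}
insert 54 → {45, 47, 50, 52, 54, 56, 57, 58, 62, 63}
insert 55 → {45, 47, 50, 52, 54, 55, 56, 57, 58, 62, 63}
insert 53 → {45, 47, 50, 52, 53, 54, 55, 56, 57, 58, 62, 63}
insert 59 → {45, 47, 50, 52, 53, 54, 55, 56, 57, 58, 59, 62, 63}
insert 43 → {43, 45, 47, 50, 52, 53, 54, 55, 56, 57, 58, 59, 62, 63}
insert 48 → {43, 45, 47, 48, 50, 52, 53, 54, 55, 56, 57, 58, 59, 62, 63}
insert 38 → {38, 43, 45, 47, 48, 50, 52, 53, 54, 55, 56, 57, 58, 59, 62, 63}
insert 39 → {38, 39, 43, 45, 47, 48, 50, 52, 53, 54, 55, 56, 57, 58, 59, 62, 63}
serve next job → 38; now {39, 43, 45, 47, 48, 50, 52, 53, 54, 55, 56, 57, 58, 59, 62, 63}
serve next job → 39; now {43, 45, 47, 48, 50, 52, 53, 54, 55, 56, 57, 58, 59, 62, 63}
serve next job → 43; now {45, 47, 48, 50, 52, 53, 54, 55, 56, 57, 58, 59, 62, 63}
serve next job → 45; now {47, 48, 50, 52, 53, 54, 55, 56, 57, 58, 59, 62, 63}
insert 60 → {47, 48, 50, 52, 53, 54, 55, 56, 57, 58, 59, 60, 62, 63}
insert 64 → {47, 48, 50, 52, 53, 54, 55, 56, 57, 58, 59, 60, 62, 63, 64}
serve next job → 47; now {48, 50, 52, 53, 54, 55, 56, 57, 58, 59, 60, 62, 63, 64}
insert 41 → {41, 48, 50, 52, 53, 54, 55, 56, 57, 58, 59, 60, 62, 63, 64}
insert 44 → {41, 44, 48, 50, 52, 53, 54, 55, 56, 57, 58, 59, 60, 62, 63, 64}
serve next job → 41; now {44, 48, 50, 52, 53, 54, 55, 56, 57, 58, 59, 60, 62, 63, 64}
insert 51 → {44, 48, 50, 51, 52, 53, 54, 55, 56, 57, 58, 59, 60, 62, 63, 64}
serve next job → 44; now {48, 50, 51, 52, 53, 54, 55, 56, 57, 58, 59, 60, 62, 63, 64}
insert 61 → {48, 50, 51, 52, 53, 54, 55, 56, 57, 58, 59, 60, 61, 62, 63, 64}
insert 40 → {40, 48, 50, 51, 52, 53, 54, 55, 56, 57, 58, 59, 60, 61, 62, 63, 64}
serve next job → 40; now {48, 50, 51, 52, 53, 54, 55, 56, 57, 58, 59, 60, 61, 62, 63, 64}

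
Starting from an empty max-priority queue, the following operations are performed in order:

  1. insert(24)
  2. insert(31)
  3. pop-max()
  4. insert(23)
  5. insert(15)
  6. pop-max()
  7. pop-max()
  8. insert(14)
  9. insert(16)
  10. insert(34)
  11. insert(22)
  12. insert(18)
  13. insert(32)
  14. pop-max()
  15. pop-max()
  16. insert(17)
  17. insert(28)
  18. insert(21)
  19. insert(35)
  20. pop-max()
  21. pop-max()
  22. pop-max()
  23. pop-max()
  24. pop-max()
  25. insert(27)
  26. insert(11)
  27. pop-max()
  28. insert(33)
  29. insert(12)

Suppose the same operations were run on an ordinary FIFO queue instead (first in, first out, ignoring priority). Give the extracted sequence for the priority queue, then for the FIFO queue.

insert 24 → {24}
insert 31 → {31, 24}
pop-max → 31; now {24}
insert 23 → {24, 23}
insert 15 → {24, 23, 15}
pop-max → 24; now {23, 15}
pop-max → 23; now {15}
insert 14 → {15, 14}
insert 16 → {16, 15, 14}
insert 34 → {34, 16, 15, 14}
insert 22 → {34, 22, 16, 15, 14}
insert 18 → {34, 22, 18, 16, 15, 14}
insert 32 → {34, 32, 22, 18, 16, 15, 14}
pop-max → 34; now {32, 22, 18, 16, 15, 14}
pop-max → 32; now {22, 18, 16, 15, 14}
insert 17 → {22, 18, 17, 16, 15, 14}
insert 28 → {28, 22, 18, 17, 16, 15, 14}
insert 21 → {28, 22, 21, 18, 17, 16, 15, 14}
insert 35 → {35, 28, 22, 21, 18, 17, 16, 15, 14}
pop-max → 35; now {28, 22, 21, 18, 17, 16, 15, 14}
pop-max → 28; now {22, 21, 18, 17, 16, 15, 14}
pop-max → 22; now {21, 18, 17, 16, 15, 14}
pop-max → 21; now {18, 17, 16, 15, 14}
pop-max → 18; now {17, 16, 15, 14}
insert 27 → {27, 17, 16, 15, 14}
insert 11 → {27, 17, 16, 15, 14, 11}
pop-max → 27; now {17, 16, 15, 14, 11}
insert 33 → {33, 17, 16, 15, 14, 11}
insert 12 → {33, 17, 16, 15, 14, 12, 11}

priority queue: [31, 24, 23, 34, 32, 35, 28, 22, 21, 18, 27]; FIFO queue: 24 → 31 → 23 → 15 → 14 → 16 → 34 → 22 → 18 → 32 → 17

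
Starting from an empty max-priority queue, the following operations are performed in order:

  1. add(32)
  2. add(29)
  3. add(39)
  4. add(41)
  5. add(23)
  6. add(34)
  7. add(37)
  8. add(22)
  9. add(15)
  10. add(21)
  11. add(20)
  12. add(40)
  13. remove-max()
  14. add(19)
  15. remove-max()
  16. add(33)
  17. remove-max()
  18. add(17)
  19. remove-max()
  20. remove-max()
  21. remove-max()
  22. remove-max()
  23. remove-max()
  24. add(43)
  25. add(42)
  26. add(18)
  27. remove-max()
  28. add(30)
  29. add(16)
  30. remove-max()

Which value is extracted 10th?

insert 32 → {32}
insert 29 → {32, 29}
insert 39 → {39, 32, 29}
insert 41 → {41, 39, 32, 29}
insert 23 → {41, 39, 32, 29, 23}
insert 34 → {41, 39, 34, 32, 29, 23}
insert 37 → {41, 39, 37, 34, 32, 29, 23}
insert 22 → {41, 39, 37, 34, 32, 29, 23, 22}
insert 15 → {41, 39, 37, 34, 32, 29, 23, 22, 15}
insert 21 → {41, 39, 37, 34, 32, 29, 23, 22, 21, 15}
insert 20 → {41, 39, 37, 34, 32, 29, 23, 22, 21, 20, 15}
insert 40 → {41, 40, 39, 37, 34, 32, 29, 23, 22, 21, 20, 15}
remove-max → 41; now {40, 39, 37, 34, 32, 29, 23, 22, 21, 20, 15}
insert 19 → {40, 39, 37, 34, 32, 29, 23, 22, 21, 20, 19, 15}
remove-max → 40; now {39, 37, 34, 32, 29, 23, 22, 21, 20, 19, 15}
insert 33 → {39, 37, 34, 33, 32, 29, 23, 22, 21, 20, 19, 15}
remove-max → 39; now {37, 34, 33, 32, 29, 23, 22, 21, 20, 19, 15}
insert 17 → {37, 34, 33, 32, 29, 23, 22, 21, 20, 19, 17, 15}
remove-max → 37; now {34, 33, 32, 29, 23, 22, 21, 20, 19, 17, 15}
remove-max → 34; now {33, 32, 29, 23, 22, 21, 20, 19, 17, 15}
remove-max → 33; now {32, 29, 23, 22, 21, 20, 19, 17, 15}
remove-max → 32; now {29, 23, 22, 21, 20, 19, 17, 15}
remove-max → 29; now {23, 22, 21, 20, 19, 17, 15}
insert 43 → {43, 23, 22, 21, 20, 19, 17, 15}
insert 42 → {43, 42, 23, 22, 21, 20, 19, 17, 15}
insert 18 → {43, 42, 23, 22, 21, 20, 19, 18, 17, 15}
remove-max → 43; now {42, 23, 22, 21, 20, 19, 18, 17, 15}
insert 30 → {42, 30, 23, 22, 21, 20, 19, 18, 17, 15}
insert 16 → {42, 30, 23, 22, 21, 20, 19, 18, 17, 16, 15}
remove-max → 42; now {30, 23, 22, 21, 20, 19, 18, 17, 16, 15}

42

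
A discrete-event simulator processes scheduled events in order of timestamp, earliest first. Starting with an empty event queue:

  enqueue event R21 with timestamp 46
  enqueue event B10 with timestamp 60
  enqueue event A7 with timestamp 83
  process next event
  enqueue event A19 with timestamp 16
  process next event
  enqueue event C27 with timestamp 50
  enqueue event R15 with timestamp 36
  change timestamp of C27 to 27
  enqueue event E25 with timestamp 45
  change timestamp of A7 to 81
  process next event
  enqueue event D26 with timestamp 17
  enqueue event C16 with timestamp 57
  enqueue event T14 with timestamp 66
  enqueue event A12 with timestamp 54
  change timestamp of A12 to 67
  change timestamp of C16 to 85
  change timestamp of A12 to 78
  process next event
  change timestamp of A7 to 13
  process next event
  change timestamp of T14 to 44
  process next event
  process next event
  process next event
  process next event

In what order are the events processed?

R21, A19, C27, D26, A7, R15, T14, E25, B10

add R21 (timestamp 46) → {R21:46}
add B10 (timestamp 60) → {R21:46, B10:60}
add A7 (timestamp 83) → {R21:46, B10:60, A7:83}
process next event → R21; now {B10:60, A7:83}
add A19 (timestamp 16) → {A19:16, B10:60, A7:83}
process next event → A19; now {B10:60, A7:83}
add C27 (timestamp 50) → {C27:50, B10:60, A7:83}
add R15 (timestamp 36) → {R15:36, C27:50, B10:60, A7:83}
update C27 to timestamp 27 → {C27:27, R15:36, B10:60, A7:83}
add E25 (timestamp 45) → {C27:27, R15:36, E25:45, B10:60, A7:83}
update A7 to timestamp 81 → {C27:27, R15:36, E25:45, B10:60, A7:81}
process next event → C27; now {R15:36, E25:45, B10:60, A7:81}
add D26 (timestamp 17) → {D26:17, R15:36, E25:45, B10:60, A7:81}
add C16 (timestamp 57) → {D26:17, R15:36, E25:45, C16:57, B10:60, A7:81}
add T14 (timestamp 66) → {D26:17, R15:36, E25:45, C16:57, B10:60, T14:66, A7:81}
add A12 (timestamp 54) → {D26:17, R15:36, E25:45, A12:54, C16:57, B10:60, T14:66, A7:81}
update A12 to timestamp 67 → {D26:17, R15:36, E25:45, C16:57, B10:60, T14:66, A12:67, A7:81}
update C16 to timestamp 85 → {D26:17, R15:36, E25:45, B10:60, T14:66, A12:67, A7:81, C16:85}
update A12 to timestamp 78 → {D26:17, R15:36, E25:45, B10:60, T14:66, A12:78, A7:81, C16:85}
process next event → D26; now {R15:36, E25:45, B10:60, T14:66, A12:78, A7:81, C16:85}
update A7 to timestamp 13 → {A7:13, R15:36, E25:45, B10:60, T14:66, A12:78, C16:85}
process next event → A7; now {R15:36, E25:45, B10:60, T14:66, A12:78, C16:85}
update T14 to timestamp 44 → {R15:36, T14:44, E25:45, B10:60, A12:78, C16:85}
process next event → R15; now {T14:44, E25:45, B10:60, A12:78, C16:85}
process next event → T14; now {E25:45, B10:60, A12:78, C16:85}
process next event → E25; now {B10:60, A12:78, C16:85}
process next event → B10; now {A12:78, C16:85}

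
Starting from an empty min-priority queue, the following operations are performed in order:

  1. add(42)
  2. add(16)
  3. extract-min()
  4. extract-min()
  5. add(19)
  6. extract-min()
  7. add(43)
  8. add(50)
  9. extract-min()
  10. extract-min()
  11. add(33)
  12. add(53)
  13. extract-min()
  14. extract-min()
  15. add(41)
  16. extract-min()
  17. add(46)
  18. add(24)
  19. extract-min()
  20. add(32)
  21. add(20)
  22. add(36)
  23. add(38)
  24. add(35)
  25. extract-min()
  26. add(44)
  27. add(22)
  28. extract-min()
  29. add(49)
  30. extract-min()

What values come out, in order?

insert 42 → {42}
insert 16 → {16, 42}
extract-min → 16; now {42}
extract-min → 42; now {}
insert 19 → {19}
extract-min → 19; now {}
insert 43 → {43}
insert 50 → {43, 50}
extract-min → 43; now {50}
extract-min → 50; now {}
insert 33 → {33}
insert 53 → {33, 53}
extract-min → 33; now {53}
extract-min → 53; now {}
insert 41 → {41}
extract-min → 41; now {}
insert 46 → {46}
insert 24 → {24, 46}
extract-min → 24; now {46}
insert 32 → {32, 46}
insert 20 → {20, 32, 46}
insert 36 → {20, 32, 36, 46}
insert 38 → {20, 32, 36, 38, 46}
insert 35 → {20, 32, 35, 36, 38, 46}
extract-min → 20; now {32, 35, 36, 38, 46}
insert 44 → {32, 35, 36, 38, 44, 46}
insert 22 → {22, 32, 35, 36, 38, 44, 46}
extract-min → 22; now {32, 35, 36, 38, 44, 46}
insert 49 → {32, 35, 36, 38, 44, 46, 49}
extract-min → 32; now {35, 36, 38, 44, 46, 49}

16 → 42 → 19 → 43 → 50 → 33 → 53 → 41 → 24 → 20 → 22 → 32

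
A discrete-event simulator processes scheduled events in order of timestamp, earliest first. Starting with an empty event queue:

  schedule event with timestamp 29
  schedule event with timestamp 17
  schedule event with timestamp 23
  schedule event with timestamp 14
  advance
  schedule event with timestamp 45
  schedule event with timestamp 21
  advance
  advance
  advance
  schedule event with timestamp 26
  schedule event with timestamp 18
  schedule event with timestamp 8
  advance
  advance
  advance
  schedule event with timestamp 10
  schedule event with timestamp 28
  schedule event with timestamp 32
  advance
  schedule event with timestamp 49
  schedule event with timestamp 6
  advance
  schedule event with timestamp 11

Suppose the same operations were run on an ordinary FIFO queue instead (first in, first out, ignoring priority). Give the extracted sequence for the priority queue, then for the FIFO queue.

insert 29 → {29}
insert 17 → {17, 29}
insert 23 → {17, 23, 29}
insert 14 → {14, 17, 23, 29}
advance → 14; now {17, 23, 29}
insert 45 → {17, 23, 29, 45}
insert 21 → {17, 21, 23, 29, 45}
advance → 17; now {21, 23, 29, 45}
advance → 21; now {23, 29, 45}
advance → 23; now {29, 45}
insert 26 → {26, 29, 45}
insert 18 → {18, 26, 29, 45}
insert 8 → {8, 18, 26, 29, 45}
advance → 8; now {18, 26, 29, 45}
advance → 18; now {26, 29, 45}
advance → 26; now {29, 45}
insert 10 → {10, 29, 45}
insert 28 → {10, 28, 29, 45}
insert 32 → {10, 28, 29, 32, 45}
advance → 10; now {28, 29, 32, 45}
insert 49 → {28, 29, 32, 45, 49}
insert 6 → {6, 28, 29, 32, 45, 49}
advance → 6; now {28, 29, 32, 45, 49}
insert 11 → {11, 28, 29, 32, 45, 49}

priority queue: 14 → 17 → 21 → 23 → 8 → 18 → 26 → 10 → 6; FIFO queue: 29, 17, 23, 14, 45, 21, 26, 18, 8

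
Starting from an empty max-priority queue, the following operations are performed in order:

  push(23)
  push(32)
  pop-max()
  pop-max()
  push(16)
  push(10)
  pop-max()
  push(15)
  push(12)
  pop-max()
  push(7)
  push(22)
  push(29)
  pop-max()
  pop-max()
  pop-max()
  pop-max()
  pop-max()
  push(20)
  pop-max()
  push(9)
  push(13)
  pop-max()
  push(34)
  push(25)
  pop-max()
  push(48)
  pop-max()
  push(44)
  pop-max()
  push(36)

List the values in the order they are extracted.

insert 23 → {23}
insert 32 → {32, 23}
pop-max → 32; now {23}
pop-max → 23; now {}
insert 16 → {16}
insert 10 → {16, 10}
pop-max → 16; now {10}
insert 15 → {15, 10}
insert 12 → {15, 12, 10}
pop-max → 15; now {12, 10}
insert 7 → {12, 10, 7}
insert 22 → {22, 12, 10, 7}
insert 29 → {29, 22, 12, 10, 7}
pop-max → 29; now {22, 12, 10, 7}
pop-max → 22; now {12, 10, 7}
pop-max → 12; now {10, 7}
pop-max → 10; now {7}
pop-max → 7; now {}
insert 20 → {20}
pop-max → 20; now {}
insert 9 → {9}
insert 13 → {13, 9}
pop-max → 13; now {9}
insert 34 → {34, 9}
insert 25 → {34, 25, 9}
pop-max → 34; now {25, 9}
insert 48 → {48, 25, 9}
pop-max → 48; now {25, 9}
insert 44 → {44, 25, 9}
pop-max → 44; now {25, 9}
insert 36 → {36, 25, 9}

[32, 23, 16, 15, 29, 22, 12, 10, 7, 20, 13, 34, 48, 44]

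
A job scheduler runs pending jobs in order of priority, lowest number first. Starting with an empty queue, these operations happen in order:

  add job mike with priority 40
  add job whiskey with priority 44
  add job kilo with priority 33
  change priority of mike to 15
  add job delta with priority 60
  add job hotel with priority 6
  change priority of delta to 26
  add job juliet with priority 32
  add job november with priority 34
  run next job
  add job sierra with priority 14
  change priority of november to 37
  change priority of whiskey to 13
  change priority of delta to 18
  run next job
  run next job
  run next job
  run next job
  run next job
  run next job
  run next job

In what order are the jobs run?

hotel, whiskey, sierra, mike, delta, juliet, kilo, november

add mike (priority 40) → {mike:40}
add whiskey (priority 44) → {mike:40, whiskey:44}
add kilo (priority 33) → {kilo:33, mike:40, whiskey:44}
update mike to priority 15 → {mike:15, kilo:33, whiskey:44}
add delta (priority 60) → {mike:15, kilo:33, whiskey:44, delta:60}
add hotel (priority 6) → {hotel:6, mike:15, kilo:33, whiskey:44, delta:60}
update delta to priority 26 → {hotel:6, mike:15, delta:26, kilo:33, whiskey:44}
add juliet (priority 32) → {hotel:6, mike:15, delta:26, juliet:32, kilo:33, whiskey:44}
add november (priority 34) → {hotel:6, mike:15, delta:26, juliet:32, kilo:33, november:34, whiskey:44}
run next job → hotel; now {mike:15, delta:26, juliet:32, kilo:33, november:34, whiskey:44}
add sierra (priority 14) → {sierra:14, mike:15, delta:26, juliet:32, kilo:33, november:34, whiskey:44}
update november to priority 37 → {sierra:14, mike:15, delta:26, juliet:32, kilo:33, november:37, whiskey:44}
update whiskey to priority 13 → {whiskey:13, sierra:14, mike:15, delta:26, juliet:32, kilo:33, november:37}
update delta to priority 18 → {whiskey:13, sierra:14, mike:15, delta:18, juliet:32, kilo:33, november:37}
run next job → whiskey; now {sierra:14, mike:15, delta:18, juliet:32, kilo:33, november:37}
run next job → sierra; now {mike:15, delta:18, juliet:32, kilo:33, november:37}
run next job → mike; now {delta:18, juliet:32, kilo:33, november:37}
run next job → delta; now {juliet:32, kilo:33, november:37}
run next job → juliet; now {kilo:33, november:37}
run next job → kilo; now {november:37}
run next job → november; now {}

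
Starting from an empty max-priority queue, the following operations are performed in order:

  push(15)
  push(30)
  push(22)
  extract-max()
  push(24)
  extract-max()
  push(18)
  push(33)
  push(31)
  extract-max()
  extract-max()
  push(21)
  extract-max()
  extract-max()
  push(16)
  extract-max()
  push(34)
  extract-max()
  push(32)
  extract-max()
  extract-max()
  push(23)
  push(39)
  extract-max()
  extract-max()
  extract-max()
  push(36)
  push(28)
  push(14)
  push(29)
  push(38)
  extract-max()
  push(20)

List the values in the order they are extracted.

30 → 24 → 33 → 31 → 22 → 21 → 18 → 34 → 32 → 16 → 39 → 23 → 15 → 38

insert 15 → {15}
insert 30 → {30, 15}
insert 22 → {30, 22, 15}
extract-max → 30; now {22, 15}
insert 24 → {24, 22, 15}
extract-max → 24; now {22, 15}
insert 18 → {22, 18, 15}
insert 33 → {33, 22, 18, 15}
insert 31 → {33, 31, 22, 18, 15}
extract-max → 33; now {31, 22, 18, 15}
extract-max → 31; now {22, 18, 15}
insert 21 → {22, 21, 18, 15}
extract-max → 22; now {21, 18, 15}
extract-max → 21; now {18, 15}
insert 16 → {18, 16, 15}
extract-max → 18; now {16, 15}
insert 34 → {34, 16, 15}
extract-max → 34; now {16, 15}
insert 32 → {32, 16, 15}
extract-max → 32; now {16, 15}
extract-max → 16; now {15}
insert 23 → {23, 15}
insert 39 → {39, 23, 15}
extract-max → 39; now {23, 15}
extract-max → 23; now {15}
extract-max → 15; now {}
insert 36 → {36}
insert 28 → {36, 28}
insert 14 → {36, 28, 14}
insert 29 → {36, 29, 28, 14}
insert 38 → {38, 36, 29, 28, 14}
extract-max → 38; now {36, 29, 28, 14}
insert 20 → {36, 29, 28, 20, 14}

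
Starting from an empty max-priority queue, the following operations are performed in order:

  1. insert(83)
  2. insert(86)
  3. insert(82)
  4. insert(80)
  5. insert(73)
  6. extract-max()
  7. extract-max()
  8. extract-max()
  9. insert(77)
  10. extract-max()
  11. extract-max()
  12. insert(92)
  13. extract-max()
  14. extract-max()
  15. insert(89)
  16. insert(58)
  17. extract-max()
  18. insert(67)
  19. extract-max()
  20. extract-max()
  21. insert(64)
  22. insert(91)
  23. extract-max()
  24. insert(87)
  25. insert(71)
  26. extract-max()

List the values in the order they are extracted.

insert 83 → {83}
insert 86 → {86, 83}
insert 82 → {86, 83, 82}
insert 80 → {86, 83, 82, 80}
insert 73 → {86, 83, 82, 80, 73}
extract-max → 86; now {83, 82, 80, 73}
extract-max → 83; now {82, 80, 73}
extract-max → 82; now {80, 73}
insert 77 → {80, 77, 73}
extract-max → 80; now {77, 73}
extract-max → 77; now {73}
insert 92 → {92, 73}
extract-max → 92; now {73}
extract-max → 73; now {}
insert 89 → {89}
insert 58 → {89, 58}
extract-max → 89; now {58}
insert 67 → {67, 58}
extract-max → 67; now {58}
extract-max → 58; now {}
insert 64 → {64}
insert 91 → {91, 64}
extract-max → 91; now {64}
insert 87 → {87, 64}
insert 71 → {87, 71, 64}
extract-max → 87; now {71, 64}

86, 83, 82, 80, 77, 92, 73, 89, 67, 58, 91, 87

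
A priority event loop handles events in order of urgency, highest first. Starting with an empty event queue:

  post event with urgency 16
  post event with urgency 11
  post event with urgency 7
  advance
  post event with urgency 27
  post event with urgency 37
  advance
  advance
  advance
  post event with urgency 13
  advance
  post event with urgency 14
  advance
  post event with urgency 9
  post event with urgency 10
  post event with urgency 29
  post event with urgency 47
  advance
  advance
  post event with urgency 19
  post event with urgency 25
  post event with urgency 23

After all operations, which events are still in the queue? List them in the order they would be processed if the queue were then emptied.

25 → 23 → 19 → 10 → 9 → 7

insert 16 → {16}
insert 11 → {16, 11}
insert 7 → {16, 11, 7}
advance → 16; now {11, 7}
insert 27 → {27, 11, 7}
insert 37 → {37, 27, 11, 7}
advance → 37; now {27, 11, 7}
advance → 27; now {11, 7}
advance → 11; now {7}
insert 13 → {13, 7}
advance → 13; now {7}
insert 14 → {14, 7}
advance → 14; now {7}
insert 9 → {9, 7}
insert 10 → {10, 9, 7}
insert 29 → {29, 10, 9, 7}
insert 47 → {47, 29, 10, 9, 7}
advance → 47; now {29, 10, 9, 7}
advance → 29; now {10, 9, 7}
insert 19 → {19, 10, 9, 7}
insert 25 → {25, 19, 10, 9, 7}
insert 23 → {25, 23, 19, 10, 9, 7}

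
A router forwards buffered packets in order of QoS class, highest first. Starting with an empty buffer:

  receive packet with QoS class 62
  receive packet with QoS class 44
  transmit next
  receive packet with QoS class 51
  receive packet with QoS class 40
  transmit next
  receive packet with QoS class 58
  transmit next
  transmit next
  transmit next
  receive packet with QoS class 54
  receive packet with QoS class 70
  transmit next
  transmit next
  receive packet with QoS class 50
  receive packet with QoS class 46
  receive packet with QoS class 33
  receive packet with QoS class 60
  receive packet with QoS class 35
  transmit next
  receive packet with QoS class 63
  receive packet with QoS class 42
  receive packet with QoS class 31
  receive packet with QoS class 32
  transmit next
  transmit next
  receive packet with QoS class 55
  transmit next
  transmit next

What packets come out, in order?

insert 62 → {62}
insert 44 → {62, 44}
transmit next → 62; now {44}
insert 51 → {51, 44}
insert 40 → {51, 44, 40}
transmit next → 51; now {44, 40}
insert 58 → {58, 44, 40}
transmit next → 58; now {44, 40}
transmit next → 44; now {40}
transmit next → 40; now {}
insert 54 → {54}
insert 70 → {70, 54}
transmit next → 70; now {54}
transmit next → 54; now {}
insert 50 → {50}
insert 46 → {50, 46}
insert 33 → {50, 46, 33}
insert 60 → {60, 50, 46, 33}
insert 35 → {60, 50, 46, 35, 33}
transmit next → 60; now {50, 46, 35, 33}
insert 63 → {63, 50, 46, 35, 33}
insert 42 → {63, 50, 46, 42, 35, 33}
insert 31 → {63, 50, 46, 42, 35, 33, 31}
insert 32 → {63, 50, 46, 42, 35, 33, 32, 31}
transmit next → 63; now {50, 46, 42, 35, 33, 32, 31}
transmit next → 50; now {46, 42, 35, 33, 32, 31}
insert 55 → {55, 46, 42, 35, 33, 32, 31}
transmit next → 55; now {46, 42, 35, 33, 32, 31}
transmit next → 46; now {42, 35, 33, 32, 31}

62, 51, 58, 44, 40, 70, 54, 60, 63, 50, 55, 46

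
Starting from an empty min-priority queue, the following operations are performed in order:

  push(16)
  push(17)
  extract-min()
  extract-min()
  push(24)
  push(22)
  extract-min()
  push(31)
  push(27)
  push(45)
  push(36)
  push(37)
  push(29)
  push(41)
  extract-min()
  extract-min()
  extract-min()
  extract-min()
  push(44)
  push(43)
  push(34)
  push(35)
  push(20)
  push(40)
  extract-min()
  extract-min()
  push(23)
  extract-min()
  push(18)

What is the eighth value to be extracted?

insert 16 → {16}
insert 17 → {16, 17}
extract-min → 16; now {17}
extract-min → 17; now {}
insert 24 → {24}
insert 22 → {22, 24}
extract-min → 22; now {24}
insert 31 → {24, 31}
insert 27 → {24, 27, 31}
insert 45 → {24, 27, 31, 45}
insert 36 → {24, 27, 31, 36, 45}
insert 37 → {24, 27, 31, 36, 37, 45}
insert 29 → {24, 27, 29, 31, 36, 37, 45}
insert 41 → {24, 27, 29, 31, 36, 37, 41, 45}
extract-min → 24; now {27, 29, 31, 36, 37, 41, 45}
extract-min → 27; now {29, 31, 36, 37, 41, 45}
extract-min → 29; now {31, 36, 37, 41, 45}
extract-min → 31; now {36, 37, 41, 45}
insert 44 → {36, 37, 41, 44, 45}
insert 43 → {36, 37, 41, 43, 44, 45}
insert 34 → {34, 36, 37, 41, 43, 44, 45}
insert 35 → {34, 35, 36, 37, 41, 43, 44, 45}
insert 20 → {20, 34, 35, 36, 37, 41, 43, 44, 45}
insert 40 → {20, 34, 35, 36, 37, 40, 41, 43, 44, 45}
extract-min → 20; now {34, 35, 36, 37, 40, 41, 43, 44, 45}
extract-min → 34; now {35, 36, 37, 40, 41, 43, 44, 45}
insert 23 → {23, 35, 36, 37, 40, 41, 43, 44, 45}
extract-min → 23; now {35, 36, 37, 40, 41, 43, 44, 45}
insert 18 → {18, 35, 36, 37, 40, 41, 43, 44, 45}

20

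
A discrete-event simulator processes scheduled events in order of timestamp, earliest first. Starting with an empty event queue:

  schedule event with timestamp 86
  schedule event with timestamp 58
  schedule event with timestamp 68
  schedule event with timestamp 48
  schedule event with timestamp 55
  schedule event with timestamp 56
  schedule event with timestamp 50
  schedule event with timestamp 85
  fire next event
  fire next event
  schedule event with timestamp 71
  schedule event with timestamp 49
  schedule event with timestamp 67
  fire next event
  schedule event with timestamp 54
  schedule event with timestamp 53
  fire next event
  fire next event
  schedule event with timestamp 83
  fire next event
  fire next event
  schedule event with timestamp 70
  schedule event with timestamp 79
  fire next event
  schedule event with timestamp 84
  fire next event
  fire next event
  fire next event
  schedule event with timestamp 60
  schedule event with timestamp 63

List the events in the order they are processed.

[48, 50, 49, 53, 54, 55, 56, 58, 67, 68, 70]

insert 86 → {86}
insert 58 → {58, 86}
insert 68 → {58, 68, 86}
insert 48 → {48, 58, 68, 86}
insert 55 → {48, 55, 58, 68, 86}
insert 56 → {48, 55, 56, 58, 68, 86}
insert 50 → {48, 50, 55, 56, 58, 68, 86}
insert 85 → {48, 50, 55, 56, 58, 68, 85, 86}
fire next event → 48; now {50, 55, 56, 58, 68, 85, 86}
fire next event → 50; now {55, 56, 58, 68, 85, 86}
insert 71 → {55, 56, 58, 68, 71, 85, 86}
insert 49 → {49, 55, 56, 58, 68, 71, 85, 86}
insert 67 → {49, 55, 56, 58, 67, 68, 71, 85, 86}
fire next event → 49; now {55, 56, 58, 67, 68, 71, 85, 86}
insert 54 → {54, 55, 56, 58, 67, 68, 71, 85, 86}
insert 53 → {53, 54, 55, 56, 58, 67, 68, 71, 85, 86}
fire next event → 53; now {54, 55, 56, 58, 67, 68, 71, 85, 86}
fire next event → 54; now {55, 56, 58, 67, 68, 71, 85, 86}
insert 83 → {55, 56, 58, 67, 68, 71, 83, 85, 86}
fire next event → 55; now {56, 58, 67, 68, 71, 83, 85, 86}
fire next event → 56; now {58, 67, 68, 71, 83, 85, 86}
insert 70 → {58, 67, 68, 70, 71, 83, 85, 86}
insert 79 → {58, 67, 68, 70, 71, 79, 83, 85, 86}
fire next event → 58; now {67, 68, 70, 71, 79, 83, 85, 86}
insert 84 → {67, 68, 70, 71, 79, 83, 84, 85, 86}
fire next event → 67; now {68, 70, 71, 79, 83, 84, 85, 86}
fire next event → 68; now {70, 71, 79, 83, 84, 85, 86}
fire next event → 70; now {71, 79, 83, 84, 85, 86}
insert 60 → {60, 71, 79, 83, 84, 85, 86}
insert 63 → {60, 63, 71, 79, 83, 84, 85, 86}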